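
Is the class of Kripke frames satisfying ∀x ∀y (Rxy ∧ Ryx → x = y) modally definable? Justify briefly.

No — not modally definable

Modal frame validity is preserved under surjective bounded morphisms.
The 8-cycle (worlds s,t,u,v,w,x,y,z with s→t→u→v→w→x→y→z→s) is antisymmetric. Sending even-indexed worlds to a and odd-indexed worlds to b is a surjective bounded morphism onto the two-world frame with a↔b, which is not antisymmetric.
Hence antisymmetry is not modally definable.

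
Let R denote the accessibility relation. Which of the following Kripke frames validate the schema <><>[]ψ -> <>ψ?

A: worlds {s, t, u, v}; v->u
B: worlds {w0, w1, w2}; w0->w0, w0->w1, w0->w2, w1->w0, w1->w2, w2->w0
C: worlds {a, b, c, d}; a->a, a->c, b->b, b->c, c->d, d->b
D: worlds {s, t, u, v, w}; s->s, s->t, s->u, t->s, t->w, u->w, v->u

A, B

Frame correspondent (Sahlqvist): forall x forall y (x R^2 y -> exists w (yRw & xRw)) — i.e. a generalized confluence (Geach) condition.
A: satisfies the condition.
B: satisfies the condition.
C: fails — aR²c but no w with cRw and aRw.
D: fails — sR²u but no w* with uRw* and sRw*.
Valid on: A, B.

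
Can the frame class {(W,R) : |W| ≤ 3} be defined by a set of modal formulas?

Not modally definable

If a class were modally definable it would be closed under disjoint unions (Goldblatt–Thomason).
Any modal formula valid on each of 4 disjoint one-world frames is valid on their disjoint union (validity is preserved under disjoint unions). Each one-world frame has |W|=1≤3, but the union has |W|=4.
So no modal formula (or set of formulas) defines exactly the |W|≤3 frames.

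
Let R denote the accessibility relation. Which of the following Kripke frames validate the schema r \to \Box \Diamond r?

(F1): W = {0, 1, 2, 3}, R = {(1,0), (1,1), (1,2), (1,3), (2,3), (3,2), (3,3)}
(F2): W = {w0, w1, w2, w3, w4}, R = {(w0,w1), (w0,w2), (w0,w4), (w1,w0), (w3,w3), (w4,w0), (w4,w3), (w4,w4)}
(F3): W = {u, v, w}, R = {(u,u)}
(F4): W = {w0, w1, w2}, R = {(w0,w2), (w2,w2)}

(F3)

This is the axiom for symmetry; its first-order frame correspondent is \forall x \forall y (Rxy \to Ryx).
(F1): fails — R10 but not R01.
(F2): fails — Rw0w2 but not Rw2w0.
(F3): satisfies the condition.
(F4): fails — Rw0w2 but not Rw2w0.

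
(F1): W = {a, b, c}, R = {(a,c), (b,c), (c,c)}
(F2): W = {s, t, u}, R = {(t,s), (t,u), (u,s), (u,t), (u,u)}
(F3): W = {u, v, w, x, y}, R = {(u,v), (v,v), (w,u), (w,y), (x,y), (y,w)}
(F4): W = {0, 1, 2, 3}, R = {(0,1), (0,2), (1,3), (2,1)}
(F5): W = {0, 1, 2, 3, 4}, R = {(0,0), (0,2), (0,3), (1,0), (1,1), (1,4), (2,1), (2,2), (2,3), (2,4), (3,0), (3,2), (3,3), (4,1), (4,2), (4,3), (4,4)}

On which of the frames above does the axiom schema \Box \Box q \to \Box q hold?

(F1), (F2), (F5)

Frame correspondent (Sahlqvist): \forall x \forall y (Rxy \to \exists z (Rxz \wedge Rzy)) — i.e. density.
(F1): condition met.
(F2): condition met.
(F3): fails — Rwu but no z with Rwz and Rzu.
(F4): fails — R13 but no z with R1z and Rz3.
(F5): condition met.
Valid on: (F1), (F2), (F5).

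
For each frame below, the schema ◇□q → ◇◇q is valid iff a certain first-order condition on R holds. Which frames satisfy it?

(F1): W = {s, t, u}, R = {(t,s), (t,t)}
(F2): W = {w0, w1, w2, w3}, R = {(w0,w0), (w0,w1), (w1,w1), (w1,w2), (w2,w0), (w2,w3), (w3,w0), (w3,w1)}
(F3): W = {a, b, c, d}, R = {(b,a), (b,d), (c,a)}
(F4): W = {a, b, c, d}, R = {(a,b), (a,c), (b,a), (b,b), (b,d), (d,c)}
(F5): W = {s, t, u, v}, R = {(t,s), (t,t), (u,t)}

This is the axiom for a generalized confluence (Geach) condition; its first-order frame correspondent is ∀x ∀y (xRy → ∃w (yRw ∧ xR²w)).
(F1): fails — tRs but no w with sRw and tR²w.
(F2): satisfies the condition.
(F3): fails — bRa but no w with aRw and bR²w.
(F4): fails — aRc but no w with cRw and aR²w.
(F5): fails — tRs but no w with sRw and tR²w.

(F2)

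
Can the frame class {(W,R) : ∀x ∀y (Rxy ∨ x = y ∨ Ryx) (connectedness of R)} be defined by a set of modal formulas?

No — not modally definable

Modal frame validity is preserved under disjoint unions.
Take 2 disjoint single-world reflexive frames: each is trivially connected, but their disjoint union has 2 worlds with no edge between distinct components, so it is not connected.
Hence connectedness of R is not modally definable.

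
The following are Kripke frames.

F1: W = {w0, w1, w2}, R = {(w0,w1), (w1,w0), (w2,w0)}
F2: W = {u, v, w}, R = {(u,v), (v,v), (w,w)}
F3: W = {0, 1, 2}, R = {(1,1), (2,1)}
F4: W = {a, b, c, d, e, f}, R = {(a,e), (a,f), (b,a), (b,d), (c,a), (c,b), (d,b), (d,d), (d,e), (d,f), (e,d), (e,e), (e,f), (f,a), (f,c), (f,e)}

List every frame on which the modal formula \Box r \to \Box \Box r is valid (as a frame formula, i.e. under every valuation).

F2, F3

This is the axiom for transitivity; its first-order frame correspondent is \forall x \forall y \forall z (Rxy \wedge Ryz \to Rxz).
F1: fails — Rw0w1 and Rw1w0 but not Rw0w0.
F2: satisfies the condition.
F3: satisfies the condition.
F4: fails — Rfc and Rcb but not Rfb.
Valid on: F2, F3.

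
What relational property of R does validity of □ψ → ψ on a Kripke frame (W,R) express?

Suppose □ψ→ψ is valid. At any x set V(ψ)={w : Rxw}. Then □ψ holds at x, so ψ holds at x, i.e. Rxx.

reflexivity: ∀x Rxx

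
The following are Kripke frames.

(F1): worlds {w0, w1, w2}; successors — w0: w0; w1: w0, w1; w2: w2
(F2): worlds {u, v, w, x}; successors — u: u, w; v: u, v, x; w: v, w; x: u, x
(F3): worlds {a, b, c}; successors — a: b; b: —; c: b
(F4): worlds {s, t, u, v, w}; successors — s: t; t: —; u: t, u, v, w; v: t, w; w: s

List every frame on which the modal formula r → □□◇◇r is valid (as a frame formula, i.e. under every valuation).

(F3)

Frame correspondent (Sahlqvist): ∀x ∀z (xR²z → ∃w (x = w ∧ zR²w)) — i.e. a generalized confluence (Geach) condition.
(F1): fails — w1R²w0 but no w with w1=w and w0R²w.
(F2): fails — vR²x but no t with v=t and xR²t.
(F3): ✓.
(F4): fails — uR²s but no w* with u=w* and sR²w*.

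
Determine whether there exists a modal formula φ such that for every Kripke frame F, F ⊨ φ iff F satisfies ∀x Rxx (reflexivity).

The condition is reflexivity. A defining modal formula is □q → q.
Suppose □q→q is valid. At any x set V(q)={w : Rxw}. Then □q holds at x, so q holds at x, i.e. Rxx.

Yes — defined by □q → q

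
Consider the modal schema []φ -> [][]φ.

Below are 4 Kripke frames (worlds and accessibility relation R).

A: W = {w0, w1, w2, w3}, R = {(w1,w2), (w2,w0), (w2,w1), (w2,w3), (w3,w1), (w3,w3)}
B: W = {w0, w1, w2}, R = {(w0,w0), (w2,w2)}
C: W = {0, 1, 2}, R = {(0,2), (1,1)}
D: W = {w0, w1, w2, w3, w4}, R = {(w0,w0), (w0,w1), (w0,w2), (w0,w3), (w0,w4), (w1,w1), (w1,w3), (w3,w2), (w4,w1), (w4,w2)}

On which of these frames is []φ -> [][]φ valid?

This is the axiom for transitivity; its first-order frame correspondent is forall x forall y forall z (Rxy & Ryz -> Rxz).
A: fails — Rw1w2 and Rw2w1 but not Rw1w1.
B: condition met.
C: condition met.
D: fails — Rw1w3 and Rw3w2 but not Rw1w2.

B, C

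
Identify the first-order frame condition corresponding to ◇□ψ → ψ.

Symmetry

This is a form of the B axiom.
Its frame correspondent is symmetry — ∀x ∀y (Rxy → Ryx).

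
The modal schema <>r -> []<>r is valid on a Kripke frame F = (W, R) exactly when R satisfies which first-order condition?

This is the 5 axiom.
It corresponds to the Euclidean property: forall x forall y forall z (Rxy & Rxz -> Ryz).

the Euclidean property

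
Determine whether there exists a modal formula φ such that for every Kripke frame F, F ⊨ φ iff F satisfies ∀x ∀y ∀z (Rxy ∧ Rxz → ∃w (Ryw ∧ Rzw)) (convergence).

This is a Sahlqvist condition; the .2 axiom ◇□p → □◇p defines it.
Suppose ◇□p→□◇p is valid. Take Rxy, Rxz and set V(p)={w : Ryw}. Then □p at y so ◇□p at x, so □◇p at x, so ◇p at z, giving w with Rzw and Ryw.

Definable; ◇□p → □◇p defines it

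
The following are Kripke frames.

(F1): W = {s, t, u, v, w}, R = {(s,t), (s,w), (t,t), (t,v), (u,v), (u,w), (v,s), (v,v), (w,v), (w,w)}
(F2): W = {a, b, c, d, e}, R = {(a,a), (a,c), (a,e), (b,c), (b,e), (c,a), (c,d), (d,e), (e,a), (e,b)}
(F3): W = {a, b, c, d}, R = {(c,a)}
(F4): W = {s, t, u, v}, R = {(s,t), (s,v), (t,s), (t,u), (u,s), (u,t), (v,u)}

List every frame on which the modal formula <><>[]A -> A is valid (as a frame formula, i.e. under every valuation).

Frame correspondent (Sahlqvist): forall x forall y (x R^2 y -> exists w (yRw & x = w)) — i.e. a generalized confluence (Geach) condition.
(F1): fails — sR²t but no w* with tRw* and s=w*.
(F2): fails — aR²b but no w with bRw and a=w.
(F3): condition met.
(F4): fails — sR²s but no w with sRw and s=w.
Valid on: (F3).

(F3)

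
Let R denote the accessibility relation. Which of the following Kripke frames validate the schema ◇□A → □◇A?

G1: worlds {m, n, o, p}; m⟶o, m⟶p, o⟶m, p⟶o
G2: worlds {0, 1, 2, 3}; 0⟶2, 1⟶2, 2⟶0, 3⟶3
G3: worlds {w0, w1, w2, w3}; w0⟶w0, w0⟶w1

Frame correspondent (Sahlqvist): ∀x ∀y ∀z (Rxy ∧ Rxz → ∃w (Ryw ∧ Rzw)) — i.e. convergence.
G1: fails — Rmo and Rmp but o and p have no common successor.
G2: ✓.
G3: fails — Rw0w1 and Rw0w1 but w1 and w1 have no common successor.
Valid on: G2.

G2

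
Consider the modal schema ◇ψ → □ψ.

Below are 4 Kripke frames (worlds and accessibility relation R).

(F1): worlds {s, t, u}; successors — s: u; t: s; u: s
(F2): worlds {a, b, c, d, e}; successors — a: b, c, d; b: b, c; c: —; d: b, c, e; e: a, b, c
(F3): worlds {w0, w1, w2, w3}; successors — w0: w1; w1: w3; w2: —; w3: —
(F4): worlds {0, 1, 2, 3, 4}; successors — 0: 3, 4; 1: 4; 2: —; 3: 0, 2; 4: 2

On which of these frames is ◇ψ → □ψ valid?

(F1), (F3)

This is the axiom for partial functionality; its first-order frame correspondent is ∀x ∀y ∀z (Rxy ∧ Rxz → y = z).
(F1): condition met.
(F2): fails — a sees both b and c.
(F3): condition met.
(F4): fails — 0 sees both 3 and 4.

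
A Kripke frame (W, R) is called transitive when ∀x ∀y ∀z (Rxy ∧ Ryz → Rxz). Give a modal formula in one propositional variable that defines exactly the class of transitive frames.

The condition is transitivity. The 4 schema □q → □□q defines it.
Suppose □q→□□q is valid. Take Rxy, Ryz and set V(q)={w : Rxw}. Then □q at x, so □□q at x, so □q at y, so q at z, i.e. Rxz.

□q → □□q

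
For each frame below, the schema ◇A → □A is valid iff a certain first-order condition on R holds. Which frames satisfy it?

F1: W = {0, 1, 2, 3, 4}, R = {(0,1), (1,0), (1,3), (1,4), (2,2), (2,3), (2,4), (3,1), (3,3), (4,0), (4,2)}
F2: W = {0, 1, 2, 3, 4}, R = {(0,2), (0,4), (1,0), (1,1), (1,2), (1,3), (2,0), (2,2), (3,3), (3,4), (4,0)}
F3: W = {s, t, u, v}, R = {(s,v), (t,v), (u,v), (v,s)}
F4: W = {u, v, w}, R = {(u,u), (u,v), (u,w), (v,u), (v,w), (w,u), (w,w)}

The schema corresponds to partial functionality: ∀x ∀y ∀z (Rxy ∧ Rxz → y = z).
F1: fails — 1 sees both 0 and 3.
F2: fails — 0 sees both 2 and 4.
F3: holds.
F4: fails — u sees both u and v.
Valid on: F3.

F3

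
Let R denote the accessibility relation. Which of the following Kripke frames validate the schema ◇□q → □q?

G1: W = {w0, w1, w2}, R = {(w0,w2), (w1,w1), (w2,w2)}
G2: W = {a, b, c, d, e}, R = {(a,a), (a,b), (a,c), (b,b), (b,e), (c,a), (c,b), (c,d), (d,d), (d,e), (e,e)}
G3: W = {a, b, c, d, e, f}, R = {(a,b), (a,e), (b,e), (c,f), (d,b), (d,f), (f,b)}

G1

Frame correspondent (Sahlqvist): ∀x ∀y ∀z (Rxy ∧ Rxz → Ryz) — i.e. the Euclidean property.
G1: satisfies the condition.
G2: fails — Rab and Raa but not Rba.
G3: fails — Rab and Rab but not Rbb.
Valid on: G1.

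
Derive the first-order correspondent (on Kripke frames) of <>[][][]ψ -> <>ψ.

forall x forall y (xRy -> exists w (y R^3 w & xRw))

This is a Sahlqvist (Geach-type) schema ◇^1□^3ψ → □^0◇^1ψ.
Minimal-valuation argument: fix x; take any y with xR^1y and any z with xR^0z. Set V(ψ) to the set of worlds R-reachable from y in exactly 3 steps. Then □^3ψ holds at y, so the antecedent holds at x; validity forces ◇^1ψ at z, giving a w with zR^1w and yR^3w.
First-order correspondent: forall x forall y (xRy -> exists w (y R^3 w & xRw)).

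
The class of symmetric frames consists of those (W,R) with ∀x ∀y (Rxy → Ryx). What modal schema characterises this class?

p → □◇p

This is symmetry; the standard corresponding axiom is B: p → □◇p.
Suppose p→□◇p is valid. Take Rxy and set V(p)={x}. Then p at x, so □◇p at x, so ◇p at y, so some z with Ryz has p; z=x, i.e. Ryx.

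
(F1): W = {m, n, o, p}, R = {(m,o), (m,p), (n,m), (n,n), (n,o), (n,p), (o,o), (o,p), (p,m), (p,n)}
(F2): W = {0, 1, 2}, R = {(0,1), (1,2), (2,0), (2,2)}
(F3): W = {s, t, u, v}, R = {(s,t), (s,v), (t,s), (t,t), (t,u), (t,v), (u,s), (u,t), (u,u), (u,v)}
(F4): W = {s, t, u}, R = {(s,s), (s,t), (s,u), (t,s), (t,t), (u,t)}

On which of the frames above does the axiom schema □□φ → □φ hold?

The schema corresponds to density: ∀x ∀y (Rxy → ∃z (Rxz ∧ Rzy)).
(F1): holds.
(F2): fails — R01 but no z with R0z and Rz1.
(F3): holds.
(F4): holds.
Valid on: (F1), (F3), (F4).

(F1), (F3), (F4)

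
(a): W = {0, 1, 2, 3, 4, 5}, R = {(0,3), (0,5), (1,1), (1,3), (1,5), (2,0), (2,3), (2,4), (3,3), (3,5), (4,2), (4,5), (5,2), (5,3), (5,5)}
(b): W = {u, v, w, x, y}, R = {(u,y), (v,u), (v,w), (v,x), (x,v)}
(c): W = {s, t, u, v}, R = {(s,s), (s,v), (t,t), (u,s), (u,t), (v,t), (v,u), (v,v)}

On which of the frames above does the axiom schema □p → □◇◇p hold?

Frame correspondent (Sahlqvist): ∀x ∀z (xRz → ∃w (xRw ∧ zR²w)) — i.e. a generalized confluence (Geach) condition.
(a): satisfies the condition.
(b): fails — uRy but no t with uRt and yR²t.
(c): satisfies the condition.
Valid on: (a), (c).

(a), (c)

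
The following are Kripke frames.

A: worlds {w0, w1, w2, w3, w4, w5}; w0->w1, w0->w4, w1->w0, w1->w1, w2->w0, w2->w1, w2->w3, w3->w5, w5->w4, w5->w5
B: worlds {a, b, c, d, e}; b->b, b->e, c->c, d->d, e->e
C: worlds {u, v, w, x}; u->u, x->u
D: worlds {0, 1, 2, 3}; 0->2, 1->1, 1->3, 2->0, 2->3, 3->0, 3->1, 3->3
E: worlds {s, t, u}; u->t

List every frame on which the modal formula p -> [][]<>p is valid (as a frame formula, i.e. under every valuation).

This is the axiom for a generalized confluence (Geach) condition; its first-order frame correspondent is forall x forall z (x R^2 z -> exists w (x = w & zRw)).
A: fails — w0R²w0 but no w with w0=w and w0Rw.
B: fails — bR²e but no w with b=w and eRw.
C: fails — xR²u but no t with x=t and uRt.
D: fails — 0R²0 but no w with 0=w and 0Rw.
E: holds.
Valid on: E.

E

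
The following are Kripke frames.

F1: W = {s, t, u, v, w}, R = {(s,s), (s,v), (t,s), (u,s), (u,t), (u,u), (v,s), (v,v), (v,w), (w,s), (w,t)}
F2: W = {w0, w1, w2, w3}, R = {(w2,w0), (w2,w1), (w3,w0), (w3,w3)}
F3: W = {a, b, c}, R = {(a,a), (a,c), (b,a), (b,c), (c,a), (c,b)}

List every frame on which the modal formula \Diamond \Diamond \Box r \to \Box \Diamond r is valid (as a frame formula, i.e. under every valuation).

The schema corresponds to a generalized confluence (Geach) condition: \forall x \forall y \forall z ((x R^2 y \wedge xRz) \to \exists w (yRw \wedge zRw)).
F1: condition met.
F2: fails — w3R²w0, w3Rw0 but no w with w0Rw and w0Rw.
F3: condition met.

F1, F3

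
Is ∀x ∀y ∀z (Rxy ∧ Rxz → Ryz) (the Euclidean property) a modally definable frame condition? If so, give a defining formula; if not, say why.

Yes — defined by ◇r → □◇r

Yes: it is the Euclidean property, defined by the 5 schema ◇r → □◇r.
Suppose ◇r→□◇r is valid. Take Rxy, Rxz and set V(r)={y}. Then ◇r at x, so □◇r at x, so ◇r at z, so some w with Rzw has r; w=y, i.e. Rzy. By symmetry of the argument, Ryz.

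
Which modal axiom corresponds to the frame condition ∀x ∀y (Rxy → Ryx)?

A defining formula is s → □◇s (the B axiom).
Suppose s→□◇s is valid. Take Rxy and set V(s)={x}. Then s at x, so □◇s at x, so ◇s at y, so some z with Ryz has s; z=x, i.e. Ryx.

s → □◇s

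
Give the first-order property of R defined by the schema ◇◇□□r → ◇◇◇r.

∀x ∀y (xR²y → ∃w (yR²w ∧ xR³w))

This is a Sahlqvist (Geach-type) schema ◇^2□^2r → □^0◇^3r.
Minimal-valuation argument: fix x; take any y with xR^2y and any z with xR^0z. Set V(r) to the set of worlds R-reachable from y in exactly 2 steps. Then □^2r holds at y, so the antecedent holds at x; validity forces ◇^3r at z, giving a w with zR^3w and yR^2w.
First-order correspondent: ∀x ∀y (xR²y → ∃w (yR²w ∧ xR³w)).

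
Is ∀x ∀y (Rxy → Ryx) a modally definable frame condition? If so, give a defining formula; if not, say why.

This is a Sahlqvist condition; the B axiom r → □◇r defines it.
Suppose r→□◇r is valid. Take Rxy and set V(r)={x}. Then r at x, so □◇r at x, so ◇r at y, so some z with Ryz has r; z=x, i.e. Ryx.

Yes — defined by r → □◇r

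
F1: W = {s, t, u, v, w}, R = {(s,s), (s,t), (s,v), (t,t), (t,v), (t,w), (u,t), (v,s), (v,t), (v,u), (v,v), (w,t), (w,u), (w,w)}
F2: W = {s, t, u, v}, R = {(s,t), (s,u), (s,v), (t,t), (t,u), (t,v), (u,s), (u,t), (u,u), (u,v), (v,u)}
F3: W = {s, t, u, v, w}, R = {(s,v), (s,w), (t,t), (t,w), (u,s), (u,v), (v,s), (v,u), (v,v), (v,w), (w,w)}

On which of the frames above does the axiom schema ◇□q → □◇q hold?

F1, F2

The schema corresponds to convergence: ∀x ∀y ∀z (Rxy ∧ Rxz → ∃w (Ryw ∧ Rzw)).
F1: satisfies the condition.
F2: satisfies the condition.
F3: fails — Rvw and Rvu but w and u have no common successor.
Valid on: F1, F2.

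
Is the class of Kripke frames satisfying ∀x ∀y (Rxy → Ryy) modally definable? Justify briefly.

The condition is shift-reflexivity. A defining modal formula is □(□p → p).

Yes, by □(□p → p)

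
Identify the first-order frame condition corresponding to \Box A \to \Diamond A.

seriality: \forall x \exists y Rxy

Suppose □A→◇A is valid. At any x set V(A)=W. Then □A at x, so ◇A at x, so x has a successor.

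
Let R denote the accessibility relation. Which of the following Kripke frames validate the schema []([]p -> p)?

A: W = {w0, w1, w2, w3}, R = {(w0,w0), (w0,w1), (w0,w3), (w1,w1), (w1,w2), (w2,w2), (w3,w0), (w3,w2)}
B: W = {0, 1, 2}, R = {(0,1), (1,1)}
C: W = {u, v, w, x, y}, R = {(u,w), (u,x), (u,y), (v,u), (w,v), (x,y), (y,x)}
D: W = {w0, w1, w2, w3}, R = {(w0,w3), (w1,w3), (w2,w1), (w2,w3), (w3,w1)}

This is the axiom for shift-reflexivity; its first-order frame correspondent is forall x forall y (Rxy -> Ryy).
A: fails — Rw0w3 but not Rw3w3.
B: holds.
C: fails — Ryx but not Rxx.
D: fails — Rw3w1 but not Rw1w1.
Valid on: B.

B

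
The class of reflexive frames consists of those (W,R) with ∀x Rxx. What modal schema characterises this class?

□p → p

The condition is reflexivity. The T schema □p → p defines it.
Suppose □p→p is valid. At any x set V(p)={w : Rxw}. Then □p holds at x, so p holds at x, i.e. Rxx.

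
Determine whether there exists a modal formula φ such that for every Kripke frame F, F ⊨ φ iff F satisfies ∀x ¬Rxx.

Not modally definable

Modal frame validity is preserved under surjective bounded morphisms.
The 2-cycle (worlds s,t with s→t→s) is irreflexive, and the map sending every world to a single reflexive point • is a surjective bounded morphism (forth: every edge maps to (•,•); back: every world has a successor). So any modal formula valid on the 2-cycle is also valid on the reflexive point, which is not irreflexive.
So the class is not modally definable.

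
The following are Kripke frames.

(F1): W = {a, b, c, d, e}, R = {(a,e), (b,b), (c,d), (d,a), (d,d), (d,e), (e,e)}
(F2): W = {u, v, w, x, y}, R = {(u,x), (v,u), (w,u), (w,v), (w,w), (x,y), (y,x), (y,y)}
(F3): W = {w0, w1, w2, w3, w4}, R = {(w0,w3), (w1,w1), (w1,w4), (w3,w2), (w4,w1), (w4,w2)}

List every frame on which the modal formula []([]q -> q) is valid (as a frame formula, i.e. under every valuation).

The schema corresponds to shift-reflexivity: forall x forall y (Rxy -> Ryy).
(F1): fails — Rda but not Raa.
(F2): fails — Ryx but not Rxx.
(F3): fails — Rw3w2 but not Rw2w2.

none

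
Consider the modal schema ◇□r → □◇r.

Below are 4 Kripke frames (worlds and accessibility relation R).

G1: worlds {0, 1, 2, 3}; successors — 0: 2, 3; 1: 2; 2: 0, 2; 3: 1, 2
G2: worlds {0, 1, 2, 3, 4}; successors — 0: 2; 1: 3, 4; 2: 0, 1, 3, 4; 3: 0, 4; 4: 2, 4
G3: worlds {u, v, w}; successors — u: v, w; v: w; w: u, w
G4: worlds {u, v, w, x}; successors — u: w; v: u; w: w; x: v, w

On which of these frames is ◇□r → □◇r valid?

G1, G3

The schema corresponds to convergence: ∀x ∀y ∀z (Rxy ∧ Rxz → ∃w (Ryw ∧ Rzw)).
G1: condition met.
G2: fails — R23 and R20 but 3 and 0 have no common successor.
G3: condition met.
G4: fails — Rxw and Rxv but w and v have no common successor.
Valid on: G1, G3.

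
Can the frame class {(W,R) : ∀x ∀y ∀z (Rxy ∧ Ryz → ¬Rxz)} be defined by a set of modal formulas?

Any modally definable frame class is closed under surjective bounded morphisms.
The 7-cycle (worlds a,b,c,d,e,f,g with a→b→c→d→e→f→g→a) is intransitive. Mapping every world to a single reflexive point • is a surjective bounded morphism; the reflexive point is not intransitive (R••∧R•• but R••).
So the class is not modally definable.

No — not modally definable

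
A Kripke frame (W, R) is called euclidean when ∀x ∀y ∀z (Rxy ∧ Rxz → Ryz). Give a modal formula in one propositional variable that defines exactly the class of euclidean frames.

The condition is the Euclidean property. The 5 schema ◇ψ → □◇ψ defines it.

◇ψ → □◇ψ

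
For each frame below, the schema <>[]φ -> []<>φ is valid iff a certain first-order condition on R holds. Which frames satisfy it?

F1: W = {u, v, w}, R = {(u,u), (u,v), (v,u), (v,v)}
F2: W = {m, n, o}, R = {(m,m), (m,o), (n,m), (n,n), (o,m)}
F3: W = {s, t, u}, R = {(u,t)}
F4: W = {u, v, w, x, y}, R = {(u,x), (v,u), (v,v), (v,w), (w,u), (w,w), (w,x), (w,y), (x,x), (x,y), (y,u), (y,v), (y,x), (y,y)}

F1, F2

The schema corresponds to convergence: forall x forall y forall z (Rxy & Rxz -> exists w (Ryw & Rzw)).
F1: holds.
F2: holds.
F3: fails — Rut and Rut but t and t have no common successor.
F4: fails — Rvv and Rvu but v and u have no common successor.
Valid on: F1, F2.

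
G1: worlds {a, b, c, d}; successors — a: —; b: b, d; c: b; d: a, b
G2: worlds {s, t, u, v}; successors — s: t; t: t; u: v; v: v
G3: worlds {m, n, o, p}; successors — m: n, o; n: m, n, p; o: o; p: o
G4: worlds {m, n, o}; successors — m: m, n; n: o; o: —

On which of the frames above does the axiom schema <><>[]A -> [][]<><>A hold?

G2

This is the axiom for a generalized confluence (Geach) condition; its first-order frame correspondent is forall x forall y forall z ((x R^2 y & x R^2 z) -> exists w (yRw & z R^2 w)).
G1: fails — bR²a, bR²a but no w with aRw and aR²w.
G2: satisfies the condition.
G3: fails — mR²n, mR²o but no w with nRw and oR²w.
G4: fails — mR²m, mR²n but no w with mRw and nR²w.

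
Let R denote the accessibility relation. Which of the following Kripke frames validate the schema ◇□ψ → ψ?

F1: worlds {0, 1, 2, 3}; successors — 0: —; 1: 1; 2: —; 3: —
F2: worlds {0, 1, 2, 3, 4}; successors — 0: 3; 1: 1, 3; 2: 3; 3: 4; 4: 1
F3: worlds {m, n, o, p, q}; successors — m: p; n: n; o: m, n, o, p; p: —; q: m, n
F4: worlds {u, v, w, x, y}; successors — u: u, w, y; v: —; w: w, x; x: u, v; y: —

F1

The schema corresponds to symmetry: ∀x ∀y (Rxy → Ryx).
F1: holds.
F2: fails — R34 but not R43.
F3: fails — Rom but not Rmo.
F4: fails — Ruw but not Rwu.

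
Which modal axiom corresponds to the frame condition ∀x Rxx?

□q → q

A defining formula is □q → q (the T axiom).
Suppose □q→q is valid. At any x set V(q)={w : Rxw}. Then □q holds at x, so q holds at x, i.e. Rxx.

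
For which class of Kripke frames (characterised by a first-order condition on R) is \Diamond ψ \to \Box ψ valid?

partial functionality: \forall x \forall y \forall z (Rxy \wedge Rxz \to y = z)

Suppose ◇ψ→□ψ is valid. Take Rxy, Rxz and set V(ψ)={y}. Then ◇ψ at x, so □ψ at x, so ψ at z, i.e. z=y.
The converse is a direct semantic check.
Frame condition: \forall x \forall y \forall z (Rxy \wedge Rxz \to y = z).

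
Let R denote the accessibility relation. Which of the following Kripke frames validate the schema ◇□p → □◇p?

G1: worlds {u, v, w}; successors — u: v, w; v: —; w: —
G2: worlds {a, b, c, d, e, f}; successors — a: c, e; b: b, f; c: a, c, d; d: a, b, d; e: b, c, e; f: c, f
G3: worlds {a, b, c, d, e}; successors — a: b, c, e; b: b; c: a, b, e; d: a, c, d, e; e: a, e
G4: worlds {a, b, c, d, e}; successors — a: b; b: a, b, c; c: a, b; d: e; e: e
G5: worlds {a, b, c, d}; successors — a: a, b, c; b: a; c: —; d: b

The schema corresponds to convergence: ∀x ∀y ∀z (Rxy ∧ Rxz → ∃w (Ryw ∧ Rzw)).
G1: fails — Ruv and Ruv but v and v have no common successor.
G2: fails — Rcd and Rca but d and a have no common successor.
G3: fails — Rab and Rae but b and e have no common successor.
G4: holds.
G5: fails — Rab and Rac but b and c have no common successor.

G4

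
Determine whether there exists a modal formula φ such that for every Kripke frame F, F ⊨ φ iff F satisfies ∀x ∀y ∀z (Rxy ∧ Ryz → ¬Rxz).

Any modally definable frame class is closed under surjective bounded morphisms.
The 5-cycle (worlds w0,w1,w2,w3,w4 with w0→w1→w2→w3→w4→w0) is intransitive. Mapping every world to a single reflexive point • is a surjective bounded morphism; the reflexive point is not intransitive (R••∧R•• but R••).
So no modal formula (or set of formulas) defines exactly the intransitive frames.

Not definable by any modal formula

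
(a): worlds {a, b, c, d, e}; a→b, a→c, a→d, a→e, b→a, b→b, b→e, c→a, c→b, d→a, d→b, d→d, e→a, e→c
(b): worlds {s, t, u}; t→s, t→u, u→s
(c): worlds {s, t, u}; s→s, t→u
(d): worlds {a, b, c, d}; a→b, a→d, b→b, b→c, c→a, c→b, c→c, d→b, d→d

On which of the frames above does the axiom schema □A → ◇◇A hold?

(a), (d)

The schema corresponds to a generalized confluence (Geach) condition: ∀x ∃w (xRw ∧ xR²w).
(a): holds.
(b): fails — at s but no w with sRw and sR²w.
(c): fails — at t but no w with tRw and tR²w.
(d): holds.
Valid on: (a), (d).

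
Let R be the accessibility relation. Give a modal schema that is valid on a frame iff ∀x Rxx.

This is reflexivity; the standard corresponding axiom is T: □q → q.
Suppose □q→q is valid. At any x set V(q)={w : Rxw}. Then □q holds at x, so q holds at x, i.e. Rxx.

□q → q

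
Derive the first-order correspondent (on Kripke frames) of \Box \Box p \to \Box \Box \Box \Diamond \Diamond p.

\forall x \forall z (x R^3 z \to \exists w (x R^2 w \wedge z R^2 w))

This is a Sahlqvist (Geach-type) schema ◇^0□^2p → □^3◇^2p.
Minimal-valuation argument: fix x; take any y with xR^0y and any z with xR^3z. Set V(p) to the set of worlds R-reachable from y in exactly 2 steps. Then □^2p holds at y, so the antecedent holds at x; validity forces ◇^2p at z, giving a w with zR^2w and yR^2w.
First-order correspondent: \forall x \forall z (x R^3 z \to \exists w (x R^2 w \wedge z R^2 w)).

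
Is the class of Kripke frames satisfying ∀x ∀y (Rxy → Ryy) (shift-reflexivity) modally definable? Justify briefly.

Yes: it is shift-reflexivity, defined by the T□ schema □(□p → p).
Suppose □(□p→p) is valid. Take Rxy and set V(p)={w : Ryw}. Then at y, □p holds; since □(□p→p) at x, □p→p at y, so p at y, i.e. Ryy.

Yes, by □(□p → p)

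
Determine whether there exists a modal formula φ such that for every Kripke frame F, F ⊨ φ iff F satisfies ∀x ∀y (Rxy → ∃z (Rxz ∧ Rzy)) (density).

Yes, by □□r → □r

Yes: it is density, defined by the C4 schema □□r → □r.
Suppose □□r→□r is valid. Take Rxy and set V(r)={w : xR²w}. Then □□r at x, so □r at x, so r at y, i.e. ∃z(Rxz∧Rzy).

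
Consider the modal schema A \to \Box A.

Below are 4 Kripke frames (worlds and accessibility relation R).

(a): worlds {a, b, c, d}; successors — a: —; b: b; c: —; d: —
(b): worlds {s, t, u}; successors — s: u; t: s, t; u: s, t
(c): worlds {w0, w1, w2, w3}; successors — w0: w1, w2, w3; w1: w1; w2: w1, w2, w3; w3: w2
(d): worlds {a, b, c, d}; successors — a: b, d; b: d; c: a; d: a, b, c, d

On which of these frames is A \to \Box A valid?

Frame correspondent (Sahlqvist): \forall x \forall z (xRz \to \exists w (x = w \wedge z = w)) — i.e. a generalized confluence (Geach) condition.
(a): ✓.
(b): fails — sRu but s ≠ u.
(c): fails — w0Rw1 but w0 ≠ w1.
(d): fails — aRb but a ≠ b.
Valid on: (a).

(a)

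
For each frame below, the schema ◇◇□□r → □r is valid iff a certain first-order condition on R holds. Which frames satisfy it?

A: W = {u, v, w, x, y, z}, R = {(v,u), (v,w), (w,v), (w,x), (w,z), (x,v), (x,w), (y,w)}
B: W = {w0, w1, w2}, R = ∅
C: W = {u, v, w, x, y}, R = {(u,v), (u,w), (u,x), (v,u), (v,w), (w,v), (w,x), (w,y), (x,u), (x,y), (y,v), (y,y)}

B

This is the axiom for a generalized confluence (Geach) condition; its first-order frame correspondent is ∀x ∀y ∀z ((xR²y ∧ xRz) → ∃w (yR²w ∧ z = w)).
A: fails — vR²v, vRu but no t with vR²t and u=t.
B: satisfies the condition.
C: fails — uR²w, uRx but no t with wR²t and x=t.
Valid on: B.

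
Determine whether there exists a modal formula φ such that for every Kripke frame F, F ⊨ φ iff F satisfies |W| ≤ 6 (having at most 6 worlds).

No — not modally definable

Modal frame validity is preserved under disjoint unions.
Any modal formula valid on each of 7 disjoint one-world frames is valid on their disjoint union (validity is preserved under disjoint unions). Each one-world frame has |W|=1≤6, but the union has |W|=7.
So no modal formula (or set of formulas) defines exactly the |W|≤6 frames.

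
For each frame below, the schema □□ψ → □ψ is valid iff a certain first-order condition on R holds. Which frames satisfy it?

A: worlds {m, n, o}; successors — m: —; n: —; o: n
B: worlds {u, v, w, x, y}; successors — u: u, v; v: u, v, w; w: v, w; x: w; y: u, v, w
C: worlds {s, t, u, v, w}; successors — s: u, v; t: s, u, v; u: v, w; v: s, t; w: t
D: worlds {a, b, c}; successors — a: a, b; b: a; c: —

Frame correspondent (Sahlqvist): ∀x ∀y (Rxy → ∃z (Rxz ∧ Rzy)) — i.e. density.
A: fails — Ron but no z with Roz and Rzn.
B: ✓.
C: fails — Ruv but no z with Ruz and Rzv.
D: ✓.
Valid on: B, D.

B, D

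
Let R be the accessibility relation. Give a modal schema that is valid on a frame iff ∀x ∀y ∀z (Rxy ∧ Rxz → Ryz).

◇q → □◇q

A defining formula is ◇q → □◇q (the 5 axiom).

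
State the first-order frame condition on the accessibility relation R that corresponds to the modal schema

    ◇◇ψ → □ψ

∀x ∀y ∀z ((xR²y ∧ xRz) → ∃w (y = w ∧ z = w))

This is a Sahlqvist (Geach-type) schema ◇^2□^0ψ → □^1◇^0ψ.
Minimal-valuation argument: fix x; take any y with xR^2y and any z with xR^1z. Set V(ψ) to the set of worlds R-reachable from y in exactly 0 steps. Then □^0ψ holds at y, so the antecedent holds at x; validity forces ◇^0ψ at z, giving a w with zR^0w and yR^0w.
First-order correspondent: ∀x ∀y ∀z ((xR²y ∧ xRz) → ∃w (y = w ∧ z = w)).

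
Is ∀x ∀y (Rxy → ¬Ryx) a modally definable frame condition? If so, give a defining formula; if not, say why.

Not modally definable

Modal frame validity is preserved under surjective bounded morphisms.
The 5-cycle (worlds s,t,u,v,w with s→t→u→v→w→s) is asymmetric. Mapping every world to a single reflexive point • is a surjective bounded morphism, and the reflexive point is not asymmetric (R•• but asymmetry requires ¬R••).
Hence asymmetry is not modally definable.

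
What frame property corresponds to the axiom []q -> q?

reflexivity: forall x Rxx

This schema is the T axiom.
It corresponds to reflexivity: forall x Rxx.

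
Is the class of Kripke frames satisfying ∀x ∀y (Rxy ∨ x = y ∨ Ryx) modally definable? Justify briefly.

Modal frame validity is preserved under disjoint unions.
Take 3 disjoint single-world reflexive frames: each is trivially connected, but their disjoint union has 3 worlds with no edge between distinct components, so it is not connected.
So no modal formula (or set of formulas) defines exactly the connected frames.

Not definable by any modal formula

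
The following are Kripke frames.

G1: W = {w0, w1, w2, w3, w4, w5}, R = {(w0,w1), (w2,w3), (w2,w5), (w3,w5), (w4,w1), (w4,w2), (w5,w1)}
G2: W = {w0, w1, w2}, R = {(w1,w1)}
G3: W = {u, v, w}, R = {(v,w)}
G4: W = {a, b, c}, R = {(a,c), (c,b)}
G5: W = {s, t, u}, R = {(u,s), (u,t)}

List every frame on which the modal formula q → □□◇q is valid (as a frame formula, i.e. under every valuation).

G2, G3, G5

This is the axiom for a generalized confluence (Geach) condition; its first-order frame correspondent is ∀x ∀z (xR²z → ∃w (x = w ∧ zRw)).
G1: fails — w2R²w1 but no w with w2=w and w1Rw.
G2: satisfies the condition.
G3: satisfies the condition.
G4: fails — aR²b but no w with a=w and bRw.
G5: satisfies the condition.
Valid on: G2, G3, G5.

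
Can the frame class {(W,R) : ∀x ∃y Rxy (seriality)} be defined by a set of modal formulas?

This is a Sahlqvist condition; the D axiom □p → ◇p defines it.
Suppose □p→◇p is valid. At any x set V(p)=W. Then □p at x, so ◇p at x, so x has a successor.

Yes, by □p → ◇p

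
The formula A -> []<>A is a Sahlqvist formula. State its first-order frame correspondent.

Suppose A→□◇A is valid. Take Rxy and set V(A)={x}. Then A at x, so □◇A at x, so ◇A at y, so some z with Ryz has A; z=x, i.e. Ryx.
The converse is a direct semantic check.
So the correspondent is symmetry.

symmetry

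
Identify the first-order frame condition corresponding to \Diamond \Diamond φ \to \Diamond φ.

transitivity: \forall x \forall y \forall z (Rxy \wedge Ryz \to Rxz)

This schema is equivalent to the 4 axiom □φ → □□φ.
It corresponds to transitivity: \forall x \forall y \forall z (Rxy \wedge Ryz \to Rxz).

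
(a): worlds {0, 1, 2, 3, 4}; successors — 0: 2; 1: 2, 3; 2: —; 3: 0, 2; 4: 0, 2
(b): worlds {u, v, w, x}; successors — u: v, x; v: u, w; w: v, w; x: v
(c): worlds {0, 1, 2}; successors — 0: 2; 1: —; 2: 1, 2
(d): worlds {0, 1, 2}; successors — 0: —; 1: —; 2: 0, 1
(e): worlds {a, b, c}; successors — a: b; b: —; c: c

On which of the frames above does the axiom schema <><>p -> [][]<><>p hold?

Frame correspondent (Sahlqvist): forall x forall y forall z ((x R^2 y & x R^2 z) -> exists w (y = w & z R^2 w)) — i.e. a generalized confluence (Geach) condition.
(a): fails — 1R²0, 1R²0 but no w with 0=w and 0R²w.
(b): fails — uR²u, uR²v but no t with u=t and vR²t.
(c): fails — 0R²1, 0R²1 but no w with 1=w and 1R²w.
(d): ✓.
(e): ✓.
Valid on: (d), (e).

(d), (e)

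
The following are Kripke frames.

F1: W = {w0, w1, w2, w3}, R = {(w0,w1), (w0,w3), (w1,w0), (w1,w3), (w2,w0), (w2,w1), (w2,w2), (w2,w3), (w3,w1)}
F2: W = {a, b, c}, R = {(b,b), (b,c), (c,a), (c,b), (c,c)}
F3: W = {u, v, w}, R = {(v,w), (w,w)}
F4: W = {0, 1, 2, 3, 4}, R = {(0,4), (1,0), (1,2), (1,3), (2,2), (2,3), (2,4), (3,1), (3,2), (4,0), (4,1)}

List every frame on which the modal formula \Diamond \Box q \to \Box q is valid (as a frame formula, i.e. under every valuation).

Frame correspondent (Sahlqvist): \forall x \forall y \forall z (Rxy \wedge Rxz \to Ryz) — i.e. the Euclidean property.
F1: fails — Rw0w1 and Rw0w1 but not Rw1w1.
F2: fails — Rcb and Rca but not Rba.
F3: holds.
F4: fails — R04 and R04 but not R44.
Valid on: F3.

F3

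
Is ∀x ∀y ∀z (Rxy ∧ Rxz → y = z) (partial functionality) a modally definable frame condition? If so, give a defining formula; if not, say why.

Yes: it is partial functionality, defined by the CD schema ◇r → □r.
Suppose ◇r→□r is valid. Take Rxy, Rxz and set V(r)={y}. Then ◇r at x, so □r at x, so r at z, i.e. z=y.

Yes — defined by ◇r → □r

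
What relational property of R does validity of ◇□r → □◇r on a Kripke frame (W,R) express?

Suppose ◇□r→□◇r is valid. Take Rxy, Rxz and set V(r)={w : Ryw}. Then □r at y so ◇□r at x, so □◇r at x, so ◇r at z, giving w with Rzw and Ryw.
Conversely, on a frame with convergence the schema holds at every world under every valuation.
So the correspondent is convergence.

Convergence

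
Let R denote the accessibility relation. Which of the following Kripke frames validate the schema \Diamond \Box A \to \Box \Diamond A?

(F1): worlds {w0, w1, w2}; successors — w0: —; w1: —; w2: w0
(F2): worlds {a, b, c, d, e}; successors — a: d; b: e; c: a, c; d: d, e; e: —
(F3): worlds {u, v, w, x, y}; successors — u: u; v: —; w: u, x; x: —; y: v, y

The schema corresponds to convergence: \forall x \forall y \forall z (Rxy \wedge Rxz \to \exists w (Ryw \wedge Rzw)).
(F1): fails — Rw2w0 and Rw2w0 but w0 and w0 have no common successor.
(F2): fails — Rbe and Rbe but e and e have no common successor.
(F3): fails — Rwu and Rwx but u and x have no common successor.
Valid on no frame.

none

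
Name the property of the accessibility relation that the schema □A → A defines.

reflexivity: ∀x Rxx

Suppose □A→A is valid. At any x set V(A)={w : Rxw}. Then □A holds at x, so A holds at x, i.e. Rxx.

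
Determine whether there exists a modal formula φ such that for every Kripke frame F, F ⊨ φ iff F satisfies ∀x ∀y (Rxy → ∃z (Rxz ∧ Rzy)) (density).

The condition is density. A defining modal formula is □□r → □r.
Suppose □□r→□r is valid. Take Rxy and set V(r)={w : xR²w}. Then □□r at x, so □r at x, so r at y, i.e. ∃z(Rxz∧Rzy).

Definable; □□r → □r defines it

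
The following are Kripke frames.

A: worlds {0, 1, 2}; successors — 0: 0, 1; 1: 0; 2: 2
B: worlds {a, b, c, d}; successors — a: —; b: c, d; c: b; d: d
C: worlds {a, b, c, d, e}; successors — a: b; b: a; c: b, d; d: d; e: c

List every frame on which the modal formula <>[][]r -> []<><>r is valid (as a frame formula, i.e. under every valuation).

A, B

The schema corresponds to a generalized confluence (Geach) condition: forall x forall y forall z ((xRy & xRz) -> exists w (y R^2 w & z R^2 w)).
A: holds.
B: holds.
C: fails — cRb, cRd but no w with bR²w and dR²w.
Valid on: A, B.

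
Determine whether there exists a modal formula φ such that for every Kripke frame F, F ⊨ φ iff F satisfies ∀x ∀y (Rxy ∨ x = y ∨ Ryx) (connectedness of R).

No — not modally definable

Any modally definable frame class is closed under disjoint unions.
Take 4 disjoint single-world reflexive frames: each is trivially connected, but their disjoint union has 4 worlds with no edge between distinct components, so it is not connected.
Hence connectedness of R is not modally definable.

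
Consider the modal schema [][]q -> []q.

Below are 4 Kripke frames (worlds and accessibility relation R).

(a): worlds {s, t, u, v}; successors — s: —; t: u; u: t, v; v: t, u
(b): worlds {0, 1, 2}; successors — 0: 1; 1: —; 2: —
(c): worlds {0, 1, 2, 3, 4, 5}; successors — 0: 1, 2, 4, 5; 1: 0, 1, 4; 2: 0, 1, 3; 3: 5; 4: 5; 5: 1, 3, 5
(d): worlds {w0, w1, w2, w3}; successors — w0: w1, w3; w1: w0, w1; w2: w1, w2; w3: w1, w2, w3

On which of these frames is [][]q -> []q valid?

(d)

Frame correspondent (Sahlqvist): forall x forall y (Rxy -> exists z (Rxz & Rzy)) — i.e. density.
(a): fails — Ruv but no z with Ruz and Rzv.
(b): fails — R01 but no z with R0z and Rz1.
(c): fails — R02 but no z with R0z and Rz2.
(d): ✓.
Valid on: (d).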